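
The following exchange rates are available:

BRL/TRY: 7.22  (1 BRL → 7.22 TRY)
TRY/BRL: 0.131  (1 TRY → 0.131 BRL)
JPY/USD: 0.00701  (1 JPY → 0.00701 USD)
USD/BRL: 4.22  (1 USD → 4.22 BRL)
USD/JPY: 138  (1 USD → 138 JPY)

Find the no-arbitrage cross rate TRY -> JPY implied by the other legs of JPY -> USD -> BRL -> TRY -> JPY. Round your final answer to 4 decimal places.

4.6820

Known legs of the cycle: 0.00701 × 4.22 × 7.22 = 0.213583484
For no arbitrage the full-cycle product must be 1, so the missing rate is 1 / 0.213583484 ≈ 4.682010.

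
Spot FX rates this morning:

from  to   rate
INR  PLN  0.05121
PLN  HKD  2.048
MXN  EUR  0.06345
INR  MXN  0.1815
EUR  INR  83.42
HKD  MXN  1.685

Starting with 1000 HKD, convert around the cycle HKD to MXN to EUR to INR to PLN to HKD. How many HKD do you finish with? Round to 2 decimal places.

935.38

1000 HKD × 1.685 = 1685 MXN
1685 MXN × 0.06345 = 106.91325 EUR
106.91325 EUR × 83.42 = 8918.703315 INR
8918.703315 INR × 0.05121 = 456.72679676115 PLN
456.72679676115 PLN × 2.048 = 935.3764797668352 HKD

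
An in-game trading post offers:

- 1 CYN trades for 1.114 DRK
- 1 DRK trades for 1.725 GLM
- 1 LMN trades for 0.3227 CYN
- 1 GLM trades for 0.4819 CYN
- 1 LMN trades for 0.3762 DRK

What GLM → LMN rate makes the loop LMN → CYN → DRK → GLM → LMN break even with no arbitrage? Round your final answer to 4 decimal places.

1.6126

Known legs of the cycle: 0.3227 × 1.114 × 1.725 = 0.620116455
For no arbitrage the full-cycle product must be 1, so the missing rate is 1 / 0.620116455 ≈ 1.612600.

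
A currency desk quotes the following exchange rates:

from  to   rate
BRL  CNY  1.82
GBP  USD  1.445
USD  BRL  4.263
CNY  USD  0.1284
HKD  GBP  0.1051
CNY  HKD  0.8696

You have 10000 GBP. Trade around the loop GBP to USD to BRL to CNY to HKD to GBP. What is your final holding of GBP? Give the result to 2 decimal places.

10000 GBP × 1.445 = 14450 USD
14450 USD × 4.263 = 61600.35 BRL
61600.35 BRL × 1.82 = 112112.637 CNY
112112.637 CNY × 0.8696 = 97493.1491352 HKD
97493.1491352 HKD × 0.1051 = 10246.52997410952 GBP

10246.53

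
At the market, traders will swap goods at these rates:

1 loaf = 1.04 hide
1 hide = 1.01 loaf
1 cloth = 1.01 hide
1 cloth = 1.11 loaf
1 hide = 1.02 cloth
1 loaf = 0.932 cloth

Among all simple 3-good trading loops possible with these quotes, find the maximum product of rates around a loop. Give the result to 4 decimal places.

cloth→loaf→hide→cloth: 1.11 × 1.04 × 1.02 = 1.17749
cloth→hide→loaf→cloth: 1.01 × 1.01 × 0.932 = 0.95073
Maximum is cloth→loaf→hide→cloth at 1.1775; arbitrage exists.

1.1775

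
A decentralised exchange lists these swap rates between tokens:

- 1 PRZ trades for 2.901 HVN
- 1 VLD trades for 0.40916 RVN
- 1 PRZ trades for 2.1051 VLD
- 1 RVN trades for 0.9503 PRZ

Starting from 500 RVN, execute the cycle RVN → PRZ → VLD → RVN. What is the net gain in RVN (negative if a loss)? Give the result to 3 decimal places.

500 RVN × 0.9503 = 475.15 PRZ
475.15 PRZ × 2.1051 = 1000.238265 VLD
1000.238265 VLD × 0.40916 = 409.2574885074 RVN
Net change: 409.2574885074 − 500 = -90.7425114926 RVN

-90.743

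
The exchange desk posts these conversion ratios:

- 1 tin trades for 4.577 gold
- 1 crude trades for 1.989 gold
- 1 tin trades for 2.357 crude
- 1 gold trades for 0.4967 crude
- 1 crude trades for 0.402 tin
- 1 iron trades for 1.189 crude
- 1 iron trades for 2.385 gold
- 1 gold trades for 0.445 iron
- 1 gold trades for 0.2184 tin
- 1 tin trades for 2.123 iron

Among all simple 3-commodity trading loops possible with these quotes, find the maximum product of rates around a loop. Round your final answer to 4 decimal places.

1.1058

gold→tin→iron→gold: 0.2184 × 2.123 × 2.385 = 1.10584
gold→iron→crude→gold: 0.445 × 1.189 × 1.989 = 1.05239
gold→tin→crude→gold: 0.2184 × 2.357 × 1.989 = 1.02388
crude→tin→iron→crude: 0.402 × 2.123 × 1.189 = 1.01475
gold→crude→tin→gold: 0.4967 × 0.402 × 4.577 = 0.91391
Maximum is gold→tin→iron→gold at 1.1058; arbitrage exists.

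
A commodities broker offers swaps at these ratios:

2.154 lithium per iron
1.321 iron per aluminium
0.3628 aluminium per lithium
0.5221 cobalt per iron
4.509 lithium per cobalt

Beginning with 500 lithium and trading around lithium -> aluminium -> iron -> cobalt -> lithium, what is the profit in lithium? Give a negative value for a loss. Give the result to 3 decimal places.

500 lithium × 0.3628 = 181.4 aluminium
181.4 aluminium × 1.321 = 239.6294 iron
239.6294 iron × 0.5221 = 125.11050974 cobalt
125.11050974 cobalt × 4.509 = 564.12328841766 lithium
Net change: 564.12328841766 − 500 = 64.12328841766 lithium

64.123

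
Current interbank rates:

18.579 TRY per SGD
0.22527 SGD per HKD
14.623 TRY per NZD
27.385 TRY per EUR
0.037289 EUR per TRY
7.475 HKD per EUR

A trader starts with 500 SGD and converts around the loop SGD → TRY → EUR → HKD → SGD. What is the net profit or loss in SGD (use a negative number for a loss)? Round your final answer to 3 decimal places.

500 SGD × 18.579 = 9289.5 TRY
9289.5 TRY × 0.037289 = 346.3961655 EUR
346.3961655 EUR × 7.475 = 2589.3113371125 HKD
2589.3113371125 HKD × 0.22527 = 583.294164911332875 SGD
Net change: 583.294164911332875 − 500 = 83.294164911332875 SGD

83.294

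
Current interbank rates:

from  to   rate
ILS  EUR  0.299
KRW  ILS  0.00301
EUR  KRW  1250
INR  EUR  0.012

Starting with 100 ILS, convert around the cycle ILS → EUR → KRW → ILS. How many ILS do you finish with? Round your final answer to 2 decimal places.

100 ILS × 0.299 = 29.9 EUR
29.9 EUR × 1250 = 37375 KRW
37375 KRW × 0.00301 = 112.49875 ILS

112.50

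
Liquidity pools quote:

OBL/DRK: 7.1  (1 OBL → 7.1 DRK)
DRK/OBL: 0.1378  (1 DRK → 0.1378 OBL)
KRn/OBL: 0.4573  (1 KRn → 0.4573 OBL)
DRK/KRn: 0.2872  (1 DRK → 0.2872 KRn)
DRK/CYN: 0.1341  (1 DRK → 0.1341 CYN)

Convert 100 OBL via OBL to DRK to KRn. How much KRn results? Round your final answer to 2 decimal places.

100 OBL × 7.1 = 710 DRK
710 DRK × 0.2872 = 203.912 KRn

203.91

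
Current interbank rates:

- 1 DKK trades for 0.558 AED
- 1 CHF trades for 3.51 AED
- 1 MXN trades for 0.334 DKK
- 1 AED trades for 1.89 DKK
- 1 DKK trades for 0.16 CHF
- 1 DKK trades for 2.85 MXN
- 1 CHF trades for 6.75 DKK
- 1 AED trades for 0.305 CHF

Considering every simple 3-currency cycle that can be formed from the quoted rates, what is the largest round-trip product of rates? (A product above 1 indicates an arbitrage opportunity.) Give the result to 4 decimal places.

AED→CHF→DKK→AED: 0.305 × 6.75 × 0.558 = 1.14878
AED→DKK→CHF→AED: 1.89 × 0.16 × 3.51 = 1.06142
Maximum is AED→CHF→DKK→AED at 1.1488; arbitrage exists.

1.1488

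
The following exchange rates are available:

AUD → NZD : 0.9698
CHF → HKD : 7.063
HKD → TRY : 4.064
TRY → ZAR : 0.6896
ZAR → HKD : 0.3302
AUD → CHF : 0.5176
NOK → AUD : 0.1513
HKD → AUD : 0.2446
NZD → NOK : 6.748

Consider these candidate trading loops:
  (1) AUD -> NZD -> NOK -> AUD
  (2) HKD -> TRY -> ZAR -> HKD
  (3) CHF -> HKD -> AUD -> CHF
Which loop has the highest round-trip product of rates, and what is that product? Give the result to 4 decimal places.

(1) 0.9698 × 6.748 × 0.1513 = 0.99014
(2) 4.064 × 0.6896 × 0.3302 = 0.92540
(3) 7.063 × 0.2446 × 0.5176 = 0.89421
Highest is cycle (1) at 0.9901 (≤1, no arbitrage).

0.9901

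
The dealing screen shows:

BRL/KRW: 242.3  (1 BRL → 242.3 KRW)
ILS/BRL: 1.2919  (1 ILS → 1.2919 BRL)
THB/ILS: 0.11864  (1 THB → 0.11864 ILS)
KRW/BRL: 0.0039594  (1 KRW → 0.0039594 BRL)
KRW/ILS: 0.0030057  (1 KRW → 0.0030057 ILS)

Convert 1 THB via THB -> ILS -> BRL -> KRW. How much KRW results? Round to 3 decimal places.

1 THB × 0.11864 = 0.11864 ILS
0.11864 ILS × 1.2919 = 0.153271016 BRL
0.153271016 BRL × 242.3 = 37.1375671768 KRW

37.138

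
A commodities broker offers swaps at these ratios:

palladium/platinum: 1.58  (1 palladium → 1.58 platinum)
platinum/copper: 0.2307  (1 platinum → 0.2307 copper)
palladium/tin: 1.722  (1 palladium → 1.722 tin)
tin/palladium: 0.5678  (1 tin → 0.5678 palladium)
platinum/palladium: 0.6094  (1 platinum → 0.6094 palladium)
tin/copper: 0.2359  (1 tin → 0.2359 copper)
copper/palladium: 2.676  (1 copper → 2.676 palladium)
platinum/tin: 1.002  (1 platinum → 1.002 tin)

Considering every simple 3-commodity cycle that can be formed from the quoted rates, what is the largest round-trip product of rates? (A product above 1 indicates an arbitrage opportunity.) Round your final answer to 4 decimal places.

copper→palladium→tin→copper: 2.676 × 1.722 × 0.2359 = 1.08704
copper→palladium→platinum→copper: 2.676 × 1.58 × 0.2307 = 0.97542
palladium→platinum→tin→palladium: 1.58 × 1.002 × 0.5678 = 0.89892
Maximum is copper→palladium→tin→copper at 1.0870; arbitrage exists.

1.0870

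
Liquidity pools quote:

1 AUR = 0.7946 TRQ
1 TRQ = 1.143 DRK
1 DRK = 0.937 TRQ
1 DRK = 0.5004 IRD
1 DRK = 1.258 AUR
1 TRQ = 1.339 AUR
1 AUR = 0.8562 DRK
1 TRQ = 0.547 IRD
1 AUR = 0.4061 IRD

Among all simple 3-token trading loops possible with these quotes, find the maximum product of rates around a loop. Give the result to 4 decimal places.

1.1426

DRK→AUR→TRQ→DRK: 1.258 × 0.7946 × 1.143 = 1.14255
DRK→TRQ→AUR→DRK: 0.937 × 1.339 × 0.8562 = 1.07423
Maximum is DRK→AUR→TRQ→DRK at 1.1426; arbitrage exists.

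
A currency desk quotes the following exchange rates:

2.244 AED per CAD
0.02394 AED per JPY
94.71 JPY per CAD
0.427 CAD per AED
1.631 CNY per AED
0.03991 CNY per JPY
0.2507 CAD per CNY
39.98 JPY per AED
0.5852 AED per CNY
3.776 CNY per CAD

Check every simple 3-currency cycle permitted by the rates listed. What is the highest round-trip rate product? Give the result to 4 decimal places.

0.9682

CAD→JPY→AED→CAD: 94.71 × 0.02394 × 0.427 = 0.96816
CNY→CAD→JPY→CNY: 0.2507 × 94.71 × 0.03991 = 0.94761
CNY→AED→CAD→CNY: 0.5852 × 0.427 × 3.776 = 0.94355
CNY→AED→JPY→CNY: 0.5852 × 39.98 × 0.03991 = 0.93375
CNY→CAD→AED→CNY: 0.2507 × 2.244 × 1.631 = 0.91755
Maximum is CAD→JPY→AED→CAD at 0.9682; no arbitrage — every cycle loses value.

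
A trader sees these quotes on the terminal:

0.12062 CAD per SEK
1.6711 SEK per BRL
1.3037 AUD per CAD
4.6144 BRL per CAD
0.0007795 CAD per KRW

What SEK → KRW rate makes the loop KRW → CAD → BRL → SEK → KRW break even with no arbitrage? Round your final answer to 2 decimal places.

Known legs of the cycle: 0.0007795 × 4.6144 × 1.6711 = 0.00601082103328
For no arbitrage the full-cycle product must be 1, so the missing rate is 1 / 0.00601082103328 ≈ 166.3666.

166.37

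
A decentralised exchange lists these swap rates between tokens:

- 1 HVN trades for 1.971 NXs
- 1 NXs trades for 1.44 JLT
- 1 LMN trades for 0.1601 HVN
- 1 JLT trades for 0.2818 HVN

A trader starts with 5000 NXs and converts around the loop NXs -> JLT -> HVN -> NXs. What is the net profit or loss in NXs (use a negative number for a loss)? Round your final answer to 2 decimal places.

5000 NXs × 1.44 = 7200 JLT
7200 JLT × 0.2818 = 2028.96 HVN
2028.96 HVN × 1.971 = 3999.08016 NXs
Net change: 3999.08016 − 5000 = -1000.91984 NXs

-1000.92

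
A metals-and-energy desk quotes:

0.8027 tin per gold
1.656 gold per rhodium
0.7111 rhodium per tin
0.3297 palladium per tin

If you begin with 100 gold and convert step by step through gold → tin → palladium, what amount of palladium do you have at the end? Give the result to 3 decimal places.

100 gold × 0.8027 = 80.27 tin
80.27 tin × 0.3297 = 26.465019 palladium

26.465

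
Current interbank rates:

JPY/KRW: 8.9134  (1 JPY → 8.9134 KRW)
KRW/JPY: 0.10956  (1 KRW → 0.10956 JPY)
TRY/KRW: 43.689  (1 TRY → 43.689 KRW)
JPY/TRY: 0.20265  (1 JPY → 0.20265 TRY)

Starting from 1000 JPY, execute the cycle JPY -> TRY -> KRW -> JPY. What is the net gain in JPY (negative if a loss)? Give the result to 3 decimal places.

-30.002

1000 JPY × 0.20265 = 202.65 TRY
202.65 TRY × 43.689 = 8853.57585 KRW
8853.57585 KRW × 0.10956 = 969.997770126 JPY
Net change: 969.997770126 − 1000 = -30.002229874 JPY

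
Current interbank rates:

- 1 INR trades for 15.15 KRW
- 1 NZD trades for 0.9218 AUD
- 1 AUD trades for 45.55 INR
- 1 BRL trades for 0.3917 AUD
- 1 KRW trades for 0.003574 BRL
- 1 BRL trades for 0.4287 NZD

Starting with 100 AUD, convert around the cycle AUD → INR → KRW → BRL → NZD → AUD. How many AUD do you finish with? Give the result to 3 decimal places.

100 AUD × 45.55 = 4555 INR
4555 INR × 15.15 = 69008.25 KRW
69008.25 KRW × 0.003574 = 246.6354855 BRL
246.6354855 BRL × 0.4287 = 105.73263263385 NZD
105.73263263385 NZD × 0.9218 = 97.46434076188293 AUD

97.464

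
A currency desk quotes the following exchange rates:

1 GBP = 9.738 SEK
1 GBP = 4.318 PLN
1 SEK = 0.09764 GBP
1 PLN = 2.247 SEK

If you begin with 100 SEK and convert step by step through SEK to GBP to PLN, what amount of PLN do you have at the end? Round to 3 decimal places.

100 SEK × 0.09764 = 9.764 GBP
9.764 GBP × 4.318 = 42.160952 PLN

42.161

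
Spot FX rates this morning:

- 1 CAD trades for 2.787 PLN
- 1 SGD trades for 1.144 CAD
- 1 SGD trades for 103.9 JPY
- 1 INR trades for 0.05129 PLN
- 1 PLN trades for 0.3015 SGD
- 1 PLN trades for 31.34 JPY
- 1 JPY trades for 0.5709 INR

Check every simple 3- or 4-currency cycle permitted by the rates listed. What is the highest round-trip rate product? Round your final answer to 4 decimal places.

PLN→SGD→CAD→PLN: 0.3015 × 1.144 × 2.787 = 0.96128
INR→PLN→JPY→INR: 0.05129 × 31.34 × 0.5709 = 0.91768
INR→PLN→SGD→JPY→INR: 0.05129 × 0.3015 × 103.9 × 0.5709 = 0.91727
Maximum is PLN→SGD→CAD→PLN at 0.9613; no arbitrage — every cycle loses value.

0.9613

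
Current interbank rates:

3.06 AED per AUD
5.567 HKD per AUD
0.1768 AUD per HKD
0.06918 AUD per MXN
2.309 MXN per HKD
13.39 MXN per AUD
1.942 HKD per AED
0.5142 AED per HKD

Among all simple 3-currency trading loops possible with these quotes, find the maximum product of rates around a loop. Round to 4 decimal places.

1.0506

AED→HKD→AUD→AED: 1.942 × 0.1768 × 3.06 = 1.05064
MXN→AUD→HKD→MXN: 0.06918 × 5.567 × 2.309 = 0.88925
Maximum is AED→HKD→AUD→AED at 1.0506; arbitrage exists.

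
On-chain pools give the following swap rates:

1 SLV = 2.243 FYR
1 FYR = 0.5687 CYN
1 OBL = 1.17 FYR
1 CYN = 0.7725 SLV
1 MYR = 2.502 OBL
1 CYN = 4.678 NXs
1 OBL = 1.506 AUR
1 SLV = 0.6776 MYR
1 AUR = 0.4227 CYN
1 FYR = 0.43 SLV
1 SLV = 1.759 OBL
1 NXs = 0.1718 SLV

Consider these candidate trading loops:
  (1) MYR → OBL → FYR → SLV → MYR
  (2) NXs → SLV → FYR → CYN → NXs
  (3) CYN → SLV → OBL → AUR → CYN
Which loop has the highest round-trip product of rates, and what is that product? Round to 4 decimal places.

(1) 2.502 × 1.17 × 0.43 × 0.6776 = 0.85293
(2) 0.1718 × 2.243 × 0.5687 × 4.678 = 1.02517
(3) 0.7725 × 1.759 × 1.506 × 0.4227 = 0.86501
Highest is cycle (2) at 1.0252 (>1, arbitrage).

1.0252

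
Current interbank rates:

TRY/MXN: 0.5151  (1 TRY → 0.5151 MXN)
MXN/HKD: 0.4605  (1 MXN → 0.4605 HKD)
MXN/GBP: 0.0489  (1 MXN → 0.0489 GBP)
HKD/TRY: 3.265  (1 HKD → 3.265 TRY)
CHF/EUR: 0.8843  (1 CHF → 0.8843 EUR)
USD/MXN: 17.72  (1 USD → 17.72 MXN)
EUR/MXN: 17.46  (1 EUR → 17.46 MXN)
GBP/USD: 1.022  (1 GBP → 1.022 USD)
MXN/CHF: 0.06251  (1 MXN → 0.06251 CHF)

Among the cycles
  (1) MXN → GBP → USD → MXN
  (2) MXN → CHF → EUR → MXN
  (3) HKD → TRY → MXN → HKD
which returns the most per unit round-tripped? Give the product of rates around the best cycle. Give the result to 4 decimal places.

(1) 0.0489 × 1.022 × 17.72 = 0.88557
(2) 0.06251 × 0.8843 × 17.46 = 0.96515
(3) 3.265 × 0.5151 × 0.4605 = 0.77447
Highest is cycle (2) at 0.9651 (≤1, no arbitrage).

0.9651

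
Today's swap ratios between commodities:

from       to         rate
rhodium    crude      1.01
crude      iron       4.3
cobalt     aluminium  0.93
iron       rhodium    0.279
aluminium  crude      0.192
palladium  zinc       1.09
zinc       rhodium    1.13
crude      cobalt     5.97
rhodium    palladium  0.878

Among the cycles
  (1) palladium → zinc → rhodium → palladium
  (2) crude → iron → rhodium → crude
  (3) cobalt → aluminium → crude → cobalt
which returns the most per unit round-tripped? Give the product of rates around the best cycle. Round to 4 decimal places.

(1) 1.09 × 1.13 × 0.878 = 1.08143
(2) 4.3 × 0.279 × 1.01 = 1.21170
(3) 0.93 × 0.192 × 5.97 = 1.06600
Highest is cycle (2) at 1.2117 (>1, arbitrage).

1.2117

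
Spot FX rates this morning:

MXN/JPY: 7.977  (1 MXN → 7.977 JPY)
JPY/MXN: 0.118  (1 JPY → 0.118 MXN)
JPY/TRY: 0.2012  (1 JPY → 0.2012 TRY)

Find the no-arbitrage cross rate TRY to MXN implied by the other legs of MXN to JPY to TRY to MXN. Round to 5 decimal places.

0.62306

Known legs of the cycle: 7.977 × 0.2012 = 1.6049724
For no arbitrage the full-cycle product must be 1, so the missing rate is 1 / 1.6049724 ≈ 0.6230637.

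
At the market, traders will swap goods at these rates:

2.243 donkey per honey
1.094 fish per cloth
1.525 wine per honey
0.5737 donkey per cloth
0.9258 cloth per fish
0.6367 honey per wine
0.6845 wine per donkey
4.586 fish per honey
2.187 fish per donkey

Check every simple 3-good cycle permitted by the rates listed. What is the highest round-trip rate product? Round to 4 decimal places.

1.1616

donkey→fish→cloth→donkey: 2.187 × 0.9258 × 0.5737 = 1.16158
donkey→wine→honey→donkey: 0.6845 × 0.6367 × 2.243 = 0.97755
Maximum is donkey→fish→cloth→donkey at 1.1616; arbitrage exists.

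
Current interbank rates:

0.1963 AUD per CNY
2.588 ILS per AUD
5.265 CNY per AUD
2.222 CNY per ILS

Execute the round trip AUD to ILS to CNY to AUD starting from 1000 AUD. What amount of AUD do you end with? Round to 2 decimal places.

1128.83

1000 AUD × 2.588 = 2588 ILS
2588 ILS × 2.222 = 5750.536 CNY
5750.536 CNY × 0.1963 = 1128.8302168 AUD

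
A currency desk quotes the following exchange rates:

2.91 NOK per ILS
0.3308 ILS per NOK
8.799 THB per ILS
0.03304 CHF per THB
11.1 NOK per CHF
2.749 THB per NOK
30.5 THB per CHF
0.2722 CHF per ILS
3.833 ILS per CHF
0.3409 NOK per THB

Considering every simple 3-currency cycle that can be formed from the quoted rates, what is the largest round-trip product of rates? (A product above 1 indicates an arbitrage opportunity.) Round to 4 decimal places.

ILS→THB→CHF→ILS: 8.799 × 0.03304 × 3.833 = 1.11433
THB→CHF→NOK→THB: 0.03304 × 11.1 × 2.749 = 1.00818
ILS→CHF→NOK→ILS: 0.2722 × 11.1 × 0.3308 = 0.99949
ILS→THB→NOK→ILS: 8.799 × 0.3409 × 0.3308 = 0.99226
Maximum is ILS→THB→CHF→ILS at 1.1143; arbitrage exists.

1.1143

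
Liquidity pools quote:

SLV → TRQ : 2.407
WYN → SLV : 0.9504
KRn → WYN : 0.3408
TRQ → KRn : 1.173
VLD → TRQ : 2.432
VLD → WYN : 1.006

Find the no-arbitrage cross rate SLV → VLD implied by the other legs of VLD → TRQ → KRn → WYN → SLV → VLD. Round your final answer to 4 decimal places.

1.0823

Known legs of the cycle: 2.432 × 1.173 × 0.3408 × 0.9504 = 0.92399069233152
For no arbitrage the full-cycle product must be 1, so the missing rate is 1 / 0.92399069233152 ≈ 1.082262.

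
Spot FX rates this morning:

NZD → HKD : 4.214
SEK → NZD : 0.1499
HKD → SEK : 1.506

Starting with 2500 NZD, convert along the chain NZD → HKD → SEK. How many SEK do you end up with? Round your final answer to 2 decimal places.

15865.71

2500 NZD × 4.214 = 10535 HKD
10535 HKD × 1.506 = 15865.71 SEK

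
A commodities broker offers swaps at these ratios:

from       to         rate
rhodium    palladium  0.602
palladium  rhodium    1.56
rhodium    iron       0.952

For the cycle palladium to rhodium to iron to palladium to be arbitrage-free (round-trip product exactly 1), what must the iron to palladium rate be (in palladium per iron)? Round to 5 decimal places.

0.67335

Known legs of the cycle: 1.56 × 0.952 = 1.48512
For no arbitrage the full-cycle product must be 1, so the missing rate is 1 / 1.48512 ≈ 0.6733463.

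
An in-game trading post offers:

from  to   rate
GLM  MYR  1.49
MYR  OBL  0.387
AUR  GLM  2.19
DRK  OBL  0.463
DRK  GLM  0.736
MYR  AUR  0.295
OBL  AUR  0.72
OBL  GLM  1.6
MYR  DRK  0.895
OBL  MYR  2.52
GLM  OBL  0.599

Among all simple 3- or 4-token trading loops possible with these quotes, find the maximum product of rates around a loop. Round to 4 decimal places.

1.0443

OBL→MYR→DRK→OBL: 2.52 × 0.895 × 0.463 = 1.04425
OBL→MYR→DRK→GLM→OBL: 2.52 × 0.895 × 0.736 × 0.599 = 0.99432
OBL→GLM→MYR→DRK→OBL: 1.6 × 1.49 × 0.895 × 0.463 = 0.98789
MYR→DRK→GLM→MYR: 0.895 × 0.736 × 1.49 = 0.98149
OBL→MYR→AUR→GLM→OBL: 2.52 × 0.295 × 2.19 × 0.599 = 0.97520
MYR→AUR→GLM→MYR: 0.295 × 2.19 × 1.49 = 0.96261
OBL→AUR→GLM→OBL: 0.72 × 2.19 × 0.599 = 0.94450
OBL→GLM→MYR→OBL: 1.6 × 1.49 × 0.387 = 0.92261
OBL→AUR→GLM→MYR→OBL: 0.72 × 2.19 × 1.49 × 0.387 = 0.90923
Maximum is OBL→MYR→DRK→OBL at 1.0443; arbitrage exists.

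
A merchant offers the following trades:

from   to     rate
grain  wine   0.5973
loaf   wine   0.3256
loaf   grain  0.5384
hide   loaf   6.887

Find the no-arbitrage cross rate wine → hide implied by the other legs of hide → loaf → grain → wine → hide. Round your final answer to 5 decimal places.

Known legs of the cycle: 6.887 × 0.5384 × 0.5973 = 2.21476498584
For no arbitrage the full-cycle product must be 1, so the missing rate is 1 / 2.21476498584 ≈ 0.4515152.

0.45152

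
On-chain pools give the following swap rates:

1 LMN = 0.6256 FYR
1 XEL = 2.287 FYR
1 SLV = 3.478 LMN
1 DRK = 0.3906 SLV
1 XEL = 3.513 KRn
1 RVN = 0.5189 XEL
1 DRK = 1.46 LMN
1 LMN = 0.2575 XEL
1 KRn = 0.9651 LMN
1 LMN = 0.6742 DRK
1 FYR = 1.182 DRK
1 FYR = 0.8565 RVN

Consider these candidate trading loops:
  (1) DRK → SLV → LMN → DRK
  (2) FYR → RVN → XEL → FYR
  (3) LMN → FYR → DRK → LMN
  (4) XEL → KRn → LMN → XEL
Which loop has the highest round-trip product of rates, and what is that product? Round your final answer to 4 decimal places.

(1) 0.3906 × 3.478 × 0.6742 = 0.91591
(2) 0.8565 × 0.5189 × 2.287 = 1.01643
(3) 0.6256 × 1.182 × 1.46 = 1.07961
(4) 3.513 × 0.9651 × 0.2575 = 0.87303
Highest is cycle (3) at 1.0796 (>1, arbitrage).

1.0796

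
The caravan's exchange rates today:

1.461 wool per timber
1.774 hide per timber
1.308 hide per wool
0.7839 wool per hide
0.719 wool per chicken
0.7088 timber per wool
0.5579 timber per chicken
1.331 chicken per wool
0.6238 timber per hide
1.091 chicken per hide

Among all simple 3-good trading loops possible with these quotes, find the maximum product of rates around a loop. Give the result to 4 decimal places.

1.1921

wool→hide→timber→wool: 1.308 × 0.6238 × 1.461 = 1.19207
wool→chicken→timber→wool: 1.331 × 0.5579 × 1.461 = 1.08489
hide→chicken→timber→hide: 1.091 × 0.5579 × 1.774 = 1.07978
wool→hide→chicken→wool: 1.308 × 1.091 × 0.719 = 1.02603
wool→timber→hide→wool: 0.7088 × 1.774 × 0.7839 = 0.98568
Maximum is wool→hide→timber→wool at 1.1921; arbitrage exists.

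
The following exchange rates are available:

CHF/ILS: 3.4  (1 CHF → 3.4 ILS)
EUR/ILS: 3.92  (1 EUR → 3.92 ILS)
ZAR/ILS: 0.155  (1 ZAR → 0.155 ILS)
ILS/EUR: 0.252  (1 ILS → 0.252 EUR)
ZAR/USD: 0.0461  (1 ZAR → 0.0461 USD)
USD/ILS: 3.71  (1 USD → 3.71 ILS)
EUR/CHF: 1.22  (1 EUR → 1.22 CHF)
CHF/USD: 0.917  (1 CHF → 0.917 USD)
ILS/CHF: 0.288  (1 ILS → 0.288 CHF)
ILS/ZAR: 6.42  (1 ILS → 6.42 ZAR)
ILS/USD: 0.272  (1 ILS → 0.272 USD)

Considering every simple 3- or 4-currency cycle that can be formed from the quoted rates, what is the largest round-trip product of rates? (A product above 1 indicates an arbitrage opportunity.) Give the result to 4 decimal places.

1.0980

ILS→ZAR→USD→ILS: 6.42 × 0.0461 × 3.71 = 1.09802
ILS→EUR→CHF→USD→ILS: 0.252 × 1.22 × 0.917 × 3.71 = 1.04593
ILS→EUR→CHF→ILS: 0.252 × 1.22 × 3.4 = 1.04530
ILS→CHF→USD→ILS: 0.288 × 0.917 × 3.71 = 0.97980
Maximum is ILS→ZAR→USD→ILS at 1.0980; arbitrage exists.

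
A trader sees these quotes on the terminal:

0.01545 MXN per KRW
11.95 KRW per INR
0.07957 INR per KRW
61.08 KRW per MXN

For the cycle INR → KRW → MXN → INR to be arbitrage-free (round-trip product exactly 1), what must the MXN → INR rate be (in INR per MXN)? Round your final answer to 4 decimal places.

Known legs of the cycle: 11.95 × 0.01545 = 0.1846275
For no arbitrage the full-cycle product must be 1, so the missing rate is 1 / 0.1846275 ≈ 5.416311.

5.4163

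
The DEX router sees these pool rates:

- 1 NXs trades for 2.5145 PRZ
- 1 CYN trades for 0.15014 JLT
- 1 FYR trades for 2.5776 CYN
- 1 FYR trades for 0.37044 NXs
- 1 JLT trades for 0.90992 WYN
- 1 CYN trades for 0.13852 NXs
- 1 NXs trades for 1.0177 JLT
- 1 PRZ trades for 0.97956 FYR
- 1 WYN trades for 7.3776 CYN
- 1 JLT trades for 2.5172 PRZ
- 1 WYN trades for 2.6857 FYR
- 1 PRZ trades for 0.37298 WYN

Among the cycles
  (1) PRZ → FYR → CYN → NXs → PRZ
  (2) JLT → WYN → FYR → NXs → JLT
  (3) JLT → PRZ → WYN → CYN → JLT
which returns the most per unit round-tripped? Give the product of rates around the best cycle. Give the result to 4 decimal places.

(1) 0.97956 × 2.5776 × 0.13852 × 2.5145 = 0.87945
(2) 0.90992 × 2.6857 × 0.37044 × 1.0177 = 0.92129
(3) 2.5172 × 0.37298 × 7.3776 × 0.15014 = 1.03996
Highest is cycle (3) at 1.0400 (>1, arbitrage).

1.0400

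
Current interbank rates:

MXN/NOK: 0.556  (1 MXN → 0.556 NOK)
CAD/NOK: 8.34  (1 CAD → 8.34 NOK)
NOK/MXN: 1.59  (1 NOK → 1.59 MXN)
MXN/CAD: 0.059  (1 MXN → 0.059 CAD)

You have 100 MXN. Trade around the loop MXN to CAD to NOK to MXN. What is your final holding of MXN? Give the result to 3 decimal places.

78.238

100 MXN × 0.059 = 5.9 CAD
5.9 CAD × 8.34 = 49.206 NOK
49.206 NOK × 1.59 = 78.23754 MXN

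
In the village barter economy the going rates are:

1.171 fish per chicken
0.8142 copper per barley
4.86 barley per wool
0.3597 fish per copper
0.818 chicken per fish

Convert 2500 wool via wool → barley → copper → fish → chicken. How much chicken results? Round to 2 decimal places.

2500 wool × 4.86 = 12150 barley
12150 barley × 0.8142 = 9892.53 copper
9892.53 copper × 0.3597 = 3558.343041 fish
3558.343041 fish × 0.818 = 2910.724607538 chicken

2910.72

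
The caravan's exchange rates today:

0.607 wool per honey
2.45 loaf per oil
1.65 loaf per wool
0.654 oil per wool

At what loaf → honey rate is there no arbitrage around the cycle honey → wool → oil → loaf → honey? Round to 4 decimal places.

Known legs of the cycle: 0.607 × 0.654 × 2.45 = 0.9725961
For no arbitrage the full-cycle product must be 1, so the missing rate is 1 / 0.9725961 ≈ 1.028176.

1.0282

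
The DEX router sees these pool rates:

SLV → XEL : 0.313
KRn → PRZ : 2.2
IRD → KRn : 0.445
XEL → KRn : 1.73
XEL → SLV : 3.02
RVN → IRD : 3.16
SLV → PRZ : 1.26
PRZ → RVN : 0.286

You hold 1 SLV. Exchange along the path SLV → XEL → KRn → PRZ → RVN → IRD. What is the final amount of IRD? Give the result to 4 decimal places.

1.0766

1 SLV × 0.313 = 0.313 XEL
0.313 XEL × 1.73 = 0.54149 KRn
0.54149 KRn × 2.2 = 1.191278 PRZ
1.191278 PRZ × 0.286 = 0.340705508 RVN
0.340705508 RVN × 3.16 = 1.07662940528 IRD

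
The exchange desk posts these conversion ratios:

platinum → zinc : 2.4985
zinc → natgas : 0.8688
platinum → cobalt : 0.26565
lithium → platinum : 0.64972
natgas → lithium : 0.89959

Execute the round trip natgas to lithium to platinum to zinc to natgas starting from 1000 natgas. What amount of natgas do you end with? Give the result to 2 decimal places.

1000 natgas × 0.89959 = 899.59 lithium
899.59 lithium × 0.64972 = 584.4816148 platinum
584.4816148 platinum × 2.4985 = 1460.3273145778 zinc
1460.3273145778 zinc × 0.8688 = 1268.73237090519264 natgas

1268.73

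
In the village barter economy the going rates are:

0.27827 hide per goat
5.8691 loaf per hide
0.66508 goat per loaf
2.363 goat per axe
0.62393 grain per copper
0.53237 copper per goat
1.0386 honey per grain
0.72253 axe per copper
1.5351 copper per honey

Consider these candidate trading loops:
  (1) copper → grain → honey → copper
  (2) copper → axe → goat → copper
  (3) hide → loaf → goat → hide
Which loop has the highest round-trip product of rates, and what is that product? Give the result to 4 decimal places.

1.0862

(1) 0.62393 × 1.0386 × 1.5351 = 0.99477
(2) 0.72253 × 2.363 × 0.53237 = 0.90894
(3) 5.8691 × 0.66508 × 0.27827 = 1.08620
Highest is cycle (3) at 1.0862 (>1, arbitrage).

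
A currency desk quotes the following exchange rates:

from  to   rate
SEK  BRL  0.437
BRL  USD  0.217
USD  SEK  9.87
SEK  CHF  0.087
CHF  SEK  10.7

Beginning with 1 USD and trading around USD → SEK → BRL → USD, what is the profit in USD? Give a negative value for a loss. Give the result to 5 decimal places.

-0.06404

1 USD × 9.87 = 9.87 SEK
9.87 SEK × 0.437 = 4.31319 BRL
4.31319 BRL × 0.217 = 0.93596223 USD
Net change: 0.93596223 − 1 = -0.06403777 USD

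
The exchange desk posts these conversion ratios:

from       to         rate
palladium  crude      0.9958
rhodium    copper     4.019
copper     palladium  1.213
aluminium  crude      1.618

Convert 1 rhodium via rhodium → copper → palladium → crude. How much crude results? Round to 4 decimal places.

1 rhodium × 4.019 = 4.019 copper
4.019 copper × 1.213 = 4.875047 palladium
4.875047 palladium × 0.9958 = 4.8545718026 crude

4.8546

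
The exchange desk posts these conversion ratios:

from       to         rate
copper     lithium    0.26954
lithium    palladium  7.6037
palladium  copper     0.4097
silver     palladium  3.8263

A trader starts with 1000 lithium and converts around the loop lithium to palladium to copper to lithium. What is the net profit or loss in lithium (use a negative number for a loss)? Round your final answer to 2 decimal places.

1000 lithium × 7.6037 = 7603.7 palladium
7603.7 palladium × 0.4097 = 3115.23589 copper
3115.23589 copper × 0.26954 = 839.6806817906 lithium
Net change: 839.6806817906 − 1000 = -160.3193182094 lithium

-160.32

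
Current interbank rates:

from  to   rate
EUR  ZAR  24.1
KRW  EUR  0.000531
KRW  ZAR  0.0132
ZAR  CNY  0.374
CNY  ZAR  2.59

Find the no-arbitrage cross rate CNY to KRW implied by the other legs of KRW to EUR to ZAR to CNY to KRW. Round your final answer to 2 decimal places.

208.94

Known legs of the cycle: 0.000531 × 24.1 × 0.374 = 0.0047861154
For no arbitrage the full-cycle product must be 1, so the missing rate is 1 / 0.0047861154 ≈ 208.9377.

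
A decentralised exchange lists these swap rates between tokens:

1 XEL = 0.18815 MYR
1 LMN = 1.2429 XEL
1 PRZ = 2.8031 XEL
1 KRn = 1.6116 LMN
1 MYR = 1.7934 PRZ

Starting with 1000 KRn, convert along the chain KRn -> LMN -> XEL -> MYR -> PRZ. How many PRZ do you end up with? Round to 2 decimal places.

1000 KRn × 1.6116 = 1611.6 LMN
1611.6 LMN × 1.2429 = 2003.05764 XEL
2003.05764 XEL × 0.18815 = 376.875294966 MYR
376.875294966 MYR × 1.7934 = 675.8881539920244 PRZ

675.89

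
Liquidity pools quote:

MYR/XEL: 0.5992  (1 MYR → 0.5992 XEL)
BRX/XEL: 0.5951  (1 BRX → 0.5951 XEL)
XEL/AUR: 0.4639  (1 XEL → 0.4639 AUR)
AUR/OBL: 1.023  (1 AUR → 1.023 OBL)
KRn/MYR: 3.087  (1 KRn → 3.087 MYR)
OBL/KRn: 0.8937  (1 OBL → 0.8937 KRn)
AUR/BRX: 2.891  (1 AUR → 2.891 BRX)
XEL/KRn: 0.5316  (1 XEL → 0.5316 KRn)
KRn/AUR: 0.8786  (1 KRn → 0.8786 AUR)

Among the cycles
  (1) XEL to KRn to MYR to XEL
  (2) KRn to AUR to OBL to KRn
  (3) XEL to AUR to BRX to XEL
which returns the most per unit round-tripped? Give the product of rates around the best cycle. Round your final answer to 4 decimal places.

(1) 0.5316 × 3.087 × 0.5992 = 0.98332
(2) 0.8786 × 1.023 × 0.8937 = 0.80326
(3) 0.4639 × 2.891 × 0.5951 = 0.79811
Highest is cycle (1) at 0.9833 (≤1, no arbitrage).

0.9833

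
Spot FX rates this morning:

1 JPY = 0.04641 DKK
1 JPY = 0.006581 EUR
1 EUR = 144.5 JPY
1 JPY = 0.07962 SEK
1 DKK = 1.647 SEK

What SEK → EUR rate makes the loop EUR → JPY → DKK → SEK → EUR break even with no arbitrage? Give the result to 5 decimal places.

Known legs of the cycle: 144.5 × 0.04641 × 1.647 = 11.045185515
For no arbitrage the full-cycle product must be 1, so the missing rate is 1 / 11.045185515 ≈ 0.0905372.

0.09054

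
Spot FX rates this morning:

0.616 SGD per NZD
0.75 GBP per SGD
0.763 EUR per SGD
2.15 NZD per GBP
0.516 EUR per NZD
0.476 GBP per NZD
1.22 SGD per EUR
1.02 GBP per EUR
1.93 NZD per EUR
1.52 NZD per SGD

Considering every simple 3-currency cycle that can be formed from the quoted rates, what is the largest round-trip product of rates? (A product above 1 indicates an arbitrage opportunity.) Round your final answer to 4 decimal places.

NZD→EUR→GBP→NZD: 0.516 × 1.02 × 2.15 = 1.13159
NZD→SGD→GBP→NZD: 0.616 × 0.75 × 2.15 = 0.99330
NZD→EUR→SGD→NZD: 0.516 × 1.22 × 1.52 = 0.95687
NZD→SGD→EUR→NZD: 0.616 × 0.763 × 1.93 = 0.90712
Maximum is NZD→EUR→GBP→NZD at 1.1316; arbitrage exists.

1.1316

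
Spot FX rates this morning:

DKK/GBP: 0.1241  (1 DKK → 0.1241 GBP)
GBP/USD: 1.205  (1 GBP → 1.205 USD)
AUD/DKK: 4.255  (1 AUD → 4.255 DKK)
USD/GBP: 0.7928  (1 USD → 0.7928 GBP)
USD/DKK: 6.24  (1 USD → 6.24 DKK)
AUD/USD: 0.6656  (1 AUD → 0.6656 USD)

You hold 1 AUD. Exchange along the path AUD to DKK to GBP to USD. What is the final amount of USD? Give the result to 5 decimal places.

1 AUD × 4.255 = 4.255 DKK
4.255 DKK × 0.1241 = 0.5280455 GBP
0.5280455 GBP × 1.205 = 0.6362948275 USD

0.63629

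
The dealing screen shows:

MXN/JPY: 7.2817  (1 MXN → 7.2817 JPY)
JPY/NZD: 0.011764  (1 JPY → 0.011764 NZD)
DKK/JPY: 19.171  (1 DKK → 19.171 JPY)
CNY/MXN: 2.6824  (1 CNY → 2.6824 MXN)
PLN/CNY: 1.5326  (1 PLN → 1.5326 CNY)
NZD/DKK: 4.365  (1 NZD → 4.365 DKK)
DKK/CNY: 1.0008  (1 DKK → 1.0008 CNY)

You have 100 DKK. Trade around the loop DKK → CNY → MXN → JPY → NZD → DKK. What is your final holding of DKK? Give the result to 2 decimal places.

100.38

100 DKK × 1.0008 = 100.08 CNY
100.08 CNY × 2.6824 = 268.454592 MXN
268.454592 MXN × 7.2817 = 1954.8058025664 JPY
1954.8058025664 JPY × 0.011764 = 22.9963354613911296 NZD
22.9963354613911296 NZD × 4.365 = 100.379004288972280704 DKK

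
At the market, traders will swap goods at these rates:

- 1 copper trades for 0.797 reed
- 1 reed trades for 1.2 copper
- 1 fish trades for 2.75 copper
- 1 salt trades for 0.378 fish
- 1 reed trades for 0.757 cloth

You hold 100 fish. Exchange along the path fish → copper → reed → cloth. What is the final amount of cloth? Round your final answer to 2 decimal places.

165.92

100 fish × 2.75 = 275 copper
275 copper × 0.797 = 219.175 reed
219.175 reed × 0.757 = 165.915475 cloth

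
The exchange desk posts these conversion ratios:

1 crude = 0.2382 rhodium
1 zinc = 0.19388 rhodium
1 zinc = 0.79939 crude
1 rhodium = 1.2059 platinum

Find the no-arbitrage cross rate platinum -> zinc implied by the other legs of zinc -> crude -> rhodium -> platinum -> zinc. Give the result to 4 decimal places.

4.3550

Known legs of the cycle: 0.79939 × 0.2382 × 1.2059 = 0.2296210843182
For no arbitrage the full-cycle product must be 1, so the missing rate is 1 / 0.2296210843182 ≈ 4.355001.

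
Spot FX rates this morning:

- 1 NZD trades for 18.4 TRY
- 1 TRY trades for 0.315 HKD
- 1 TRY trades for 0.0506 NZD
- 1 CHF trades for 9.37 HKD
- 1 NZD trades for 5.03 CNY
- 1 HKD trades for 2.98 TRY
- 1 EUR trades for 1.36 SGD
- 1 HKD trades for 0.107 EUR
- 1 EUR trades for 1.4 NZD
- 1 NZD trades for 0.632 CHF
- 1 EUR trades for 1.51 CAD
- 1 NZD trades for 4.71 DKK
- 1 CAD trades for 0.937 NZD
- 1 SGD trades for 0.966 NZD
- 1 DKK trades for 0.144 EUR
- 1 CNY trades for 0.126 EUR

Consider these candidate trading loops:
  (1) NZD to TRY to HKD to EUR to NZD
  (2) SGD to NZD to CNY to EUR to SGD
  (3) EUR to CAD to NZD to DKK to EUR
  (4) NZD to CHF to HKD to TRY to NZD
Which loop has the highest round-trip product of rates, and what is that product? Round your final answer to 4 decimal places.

(1) 18.4 × 0.315 × 0.107 × 1.4 = 0.86824
(2) 0.966 × 5.03 × 0.126 × 1.36 = 0.83263
(3) 1.51 × 0.937 × 4.71 × 0.144 = 0.95962
(4) 0.632 × 9.37 × 2.98 × 0.0506 = 0.89294
Highest is cycle (3) at 0.9596 (≤1, no arbitrage).

0.9596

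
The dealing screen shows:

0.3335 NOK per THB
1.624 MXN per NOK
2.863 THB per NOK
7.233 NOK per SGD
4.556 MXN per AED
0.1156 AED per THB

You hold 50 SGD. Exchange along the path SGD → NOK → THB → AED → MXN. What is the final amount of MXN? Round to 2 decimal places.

50 SGD × 7.233 = 361.65 NOK
361.65 NOK × 2.863 = 1035.40395 THB
1035.40395 THB × 0.1156 = 119.69269662 AED
119.69269662 AED × 4.556 = 545.31992580072 MXN

545.32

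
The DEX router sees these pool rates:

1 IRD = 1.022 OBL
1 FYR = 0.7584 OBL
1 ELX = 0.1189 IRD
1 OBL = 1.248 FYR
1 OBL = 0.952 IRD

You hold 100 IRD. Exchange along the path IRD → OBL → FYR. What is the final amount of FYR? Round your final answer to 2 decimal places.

127.55

100 IRD × 1.022 = 102.2 OBL
102.2 OBL × 1.248 = 127.5456 FYR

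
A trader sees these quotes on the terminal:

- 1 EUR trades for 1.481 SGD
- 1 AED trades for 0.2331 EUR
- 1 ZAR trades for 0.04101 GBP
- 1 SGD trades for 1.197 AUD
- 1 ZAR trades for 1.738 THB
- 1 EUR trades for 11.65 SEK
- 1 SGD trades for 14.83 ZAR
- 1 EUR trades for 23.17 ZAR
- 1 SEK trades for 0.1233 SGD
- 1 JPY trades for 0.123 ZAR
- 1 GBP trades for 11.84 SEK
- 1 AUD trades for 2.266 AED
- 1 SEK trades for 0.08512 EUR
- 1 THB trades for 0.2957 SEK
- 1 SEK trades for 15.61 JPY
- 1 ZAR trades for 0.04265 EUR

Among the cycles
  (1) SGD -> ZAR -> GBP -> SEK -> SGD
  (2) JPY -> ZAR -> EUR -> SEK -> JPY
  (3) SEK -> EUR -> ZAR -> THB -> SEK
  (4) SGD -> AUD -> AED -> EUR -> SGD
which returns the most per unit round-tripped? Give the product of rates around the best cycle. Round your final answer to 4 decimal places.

1.0136

(1) 14.83 × 0.04101 × 11.84 × 0.1233 = 0.88786
(2) 0.123 × 0.04265 × 11.65 × 15.61 = 0.95401
(3) 0.08512 × 23.17 × 1.738 × 0.2957 = 1.01358
(4) 1.197 × 2.266 × 0.2331 × 1.481 = 0.93638
Highest is cycle (3) at 1.0136 (>1, arbitrage).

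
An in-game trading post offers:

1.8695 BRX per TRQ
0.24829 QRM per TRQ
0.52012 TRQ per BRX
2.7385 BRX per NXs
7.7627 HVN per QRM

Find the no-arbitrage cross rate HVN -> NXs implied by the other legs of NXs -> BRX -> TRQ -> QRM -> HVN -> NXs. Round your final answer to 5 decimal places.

0.36426

Known legs of the cycle: 2.7385 × 0.52012 × 0.24829 × 7.7627 = 2.74529064545296946
For no arbitrage the full-cycle product must be 1, so the missing rate is 1 / 2.74529064545296946 ≈ 0.3642602.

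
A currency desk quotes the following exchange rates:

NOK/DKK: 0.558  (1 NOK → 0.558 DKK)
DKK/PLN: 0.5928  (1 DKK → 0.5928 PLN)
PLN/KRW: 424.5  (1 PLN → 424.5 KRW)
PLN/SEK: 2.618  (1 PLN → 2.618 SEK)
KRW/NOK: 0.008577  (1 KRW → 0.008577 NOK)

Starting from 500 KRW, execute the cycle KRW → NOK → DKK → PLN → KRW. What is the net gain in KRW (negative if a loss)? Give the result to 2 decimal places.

500 KRW × 0.008577 = 4.2885 NOK
4.2885 NOK × 0.558 = 2.392983 DKK
2.392983 DKK × 0.5928 = 1.4185603224 PLN
1.4185603224 PLN × 424.5 = 602.1788568588 KRW
Net change: 602.1788568588 − 500 = 102.1788568588 KRW

102.18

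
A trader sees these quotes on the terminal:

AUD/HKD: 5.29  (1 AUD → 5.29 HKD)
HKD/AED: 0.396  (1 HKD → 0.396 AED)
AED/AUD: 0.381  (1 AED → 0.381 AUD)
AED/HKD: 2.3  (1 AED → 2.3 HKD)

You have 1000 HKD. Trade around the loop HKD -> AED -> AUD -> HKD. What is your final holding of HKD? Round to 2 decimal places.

798.13

1000 HKD × 0.396 = 396 AED
396 AED × 0.381 = 150.876 AUD
150.876 AUD × 5.29 = 798.13404 HKD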